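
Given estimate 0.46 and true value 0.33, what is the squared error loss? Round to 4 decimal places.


Squared error = (estimate - true)^2
Difference = 0.13
Loss = 0.13^2 = 0.0169

0.0169


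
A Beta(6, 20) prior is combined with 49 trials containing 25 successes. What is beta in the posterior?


In conjugate updating:
beta_posterior = beta_prior + (n - k)
= 20 + (49 - 25)
= 20 + 24 = 44

44


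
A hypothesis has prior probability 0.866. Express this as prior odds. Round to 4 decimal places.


Odds = P(H) / P(not H) = 0.866 / 0.134
= 6.4627

6.4627


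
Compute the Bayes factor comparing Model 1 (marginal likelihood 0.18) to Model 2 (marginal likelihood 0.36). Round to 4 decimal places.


BF12 = marginal likelihood of M1 / marginal likelihood of M2
= 0.18/0.36
= 0.5

0.5


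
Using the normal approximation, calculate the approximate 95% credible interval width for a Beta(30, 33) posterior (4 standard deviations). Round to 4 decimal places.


Var(Beta) = 30*33/(63^2 * 64) = 0.0039
SD = 0.0624
Width ~ 4*SD = 0.2497

0.2497


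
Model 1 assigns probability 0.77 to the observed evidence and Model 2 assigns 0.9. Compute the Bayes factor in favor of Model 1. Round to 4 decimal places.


BF = P(data|M1) / P(data|M2)
= 0.77 / 0.9 = 0.8556

0.8556


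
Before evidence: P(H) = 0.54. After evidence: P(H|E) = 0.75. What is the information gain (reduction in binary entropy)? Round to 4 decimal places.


Prior entropy = 0.9954
Posterior entropy = 0.8113
Information gain = 0.9954 - 0.8113 = 0.1841

0.1841


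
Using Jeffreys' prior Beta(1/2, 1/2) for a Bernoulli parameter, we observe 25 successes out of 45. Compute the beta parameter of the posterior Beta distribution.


Conjugate update: Beta(0.5 + k, 0.5 + n - k).
k = 25, n - k = 20
Posterior beta = 0.5 + (n - k) = 0.5 + 20 = 20.5

20.5


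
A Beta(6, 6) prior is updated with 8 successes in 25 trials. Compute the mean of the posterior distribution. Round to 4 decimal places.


After update: Beta(14, 23)
Mean = 14 / (14 + 23) = 14 / 37
= 0.3784

0.3784


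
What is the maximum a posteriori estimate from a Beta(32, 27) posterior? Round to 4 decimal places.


The MAP estimate equals the mode of the distribution.
Mode of Beta(a,b) = (a-1)/(a+b-2)
= 31/57
= 0.5439

0.5439


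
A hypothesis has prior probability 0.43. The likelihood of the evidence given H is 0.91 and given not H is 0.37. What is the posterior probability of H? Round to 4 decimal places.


Using Bayes' theorem:
P(E) = 0.43 * 0.91 + 0.57 * 0.37
P(E) = 0.6022
P(H|E) = (0.43 * 0.91) / 0.6022 = 0.6498

0.6498


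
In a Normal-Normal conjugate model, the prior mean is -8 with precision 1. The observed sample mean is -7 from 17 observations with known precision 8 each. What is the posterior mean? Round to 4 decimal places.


Posterior precision = tau0 + n*tau = 1 + 17*8 = 137
Posterior mean = (tau0*mu0 + n*tau*xbar) / posterior_precision
= (1*-8 + 17*8*-7) / 137
= -960 / 137 = -7.0073

-7.0073


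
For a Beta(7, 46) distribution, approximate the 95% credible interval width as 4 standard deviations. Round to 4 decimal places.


Variance of Beta(a,b) = ab / ((a+b)^2 * (a+b+1))
= 7*46 / ((53)^2 * 54)
= 0.0021
SD = sqrt(0.0021) = 0.0461
Width = 4 * SD = 0.1843

0.1843


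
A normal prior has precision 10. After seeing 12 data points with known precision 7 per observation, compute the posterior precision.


In the conjugate normal model, precisions add:
tau_posterior = tau_prior + n * tau_data
= 10 + 12*7 = 94

94


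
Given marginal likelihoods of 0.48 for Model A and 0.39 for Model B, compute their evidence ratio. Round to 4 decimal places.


Ratio = ML(A) / ML(B) = 0.48/0.39
= 1.2308

1.2308


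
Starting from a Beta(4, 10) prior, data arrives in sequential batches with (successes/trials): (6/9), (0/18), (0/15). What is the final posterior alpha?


In sequential Bayesian updating, we sum all successes.
Total successes = 6
Final alpha = 4 + 6 = 10

10


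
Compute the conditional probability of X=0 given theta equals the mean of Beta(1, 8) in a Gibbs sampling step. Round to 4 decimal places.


Mean of Beta(1, 8) = 0.1111
P(X=0 | theta=0.1111) = 0.8889

0.8889


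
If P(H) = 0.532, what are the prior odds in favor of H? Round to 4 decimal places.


Prior odds = P(H) / (1 - P(H))
= 0.532 / 0.468
= 1.1368

1.1368


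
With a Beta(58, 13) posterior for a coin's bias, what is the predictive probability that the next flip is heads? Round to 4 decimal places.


The predictive probability equals the posterior mean.
P(next = heads) = alpha / (alpha + beta)
= 58 / 71 = 0.8169

0.8169


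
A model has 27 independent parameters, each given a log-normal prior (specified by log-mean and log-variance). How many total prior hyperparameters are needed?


Each log-normal prior needs 2 hyperparameters (log-mean and log-variance).
Total = 2 * 27 = 54

54


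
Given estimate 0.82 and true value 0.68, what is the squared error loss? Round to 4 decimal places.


Squared error = (estimate - true)^2
Difference = 0.14
Loss = 0.14^2 = 0.0196

0.0196


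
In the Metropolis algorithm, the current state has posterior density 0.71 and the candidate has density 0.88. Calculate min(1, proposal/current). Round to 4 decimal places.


Ratio = 0.88/0.71 = 1.2394
Acceptance probability = min(1, 1.2394)
= 1.0

1.0


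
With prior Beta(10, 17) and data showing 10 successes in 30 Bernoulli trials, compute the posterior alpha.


Conjugate update: alpha_posterior = alpha_prior + k
= 10 + 10 = 20

20


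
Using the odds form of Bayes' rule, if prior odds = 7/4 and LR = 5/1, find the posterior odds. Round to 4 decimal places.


Bayes' rule in odds form: posterior odds = prior odds * LR
= (7 * 5) / (4 * 1)
= 35/4 = 8.75

8.75


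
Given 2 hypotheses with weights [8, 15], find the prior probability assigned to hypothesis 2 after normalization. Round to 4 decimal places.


To normalize, divide each weight by the sum of all weights.
Sum = 23
Prior(H2) = 15/23 = 0.6522

0.6522


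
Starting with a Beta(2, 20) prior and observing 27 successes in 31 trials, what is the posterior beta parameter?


Posterior beta = prior beta + failures
Failures = 31 - 27 = 4
beta_post = 20 + 4 = 24

24


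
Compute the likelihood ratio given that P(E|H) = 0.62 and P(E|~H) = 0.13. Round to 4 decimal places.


LR = P(E|H) / P(E|~H)
= 0.62 / 0.13 = 4.7692

4.7692


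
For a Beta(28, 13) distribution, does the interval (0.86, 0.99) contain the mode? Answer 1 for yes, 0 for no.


Mode of Beta(a,b) = (a-1)/(a+b-2)
= (28-1)/(28+13-2) = 0.6923
Check: 0.86 <= 0.6923 <= 0.99?
Result: 0

0


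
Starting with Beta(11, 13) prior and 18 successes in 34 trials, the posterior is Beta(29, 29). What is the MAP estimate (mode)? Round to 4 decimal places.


The mode of Beta(a, b) when a > 1 and b > 1 is (a-1)/(a+b-2)
= (29 - 1) / (29 + 29 - 2)
= 28 / 56
= 0.5

0.5


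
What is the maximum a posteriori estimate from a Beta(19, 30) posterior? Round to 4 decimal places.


The MAP estimate equals the mode of the distribution.
Mode of Beta(a,b) = (a-1)/(a+b-2)
= 18/47
= 0.383

0.383


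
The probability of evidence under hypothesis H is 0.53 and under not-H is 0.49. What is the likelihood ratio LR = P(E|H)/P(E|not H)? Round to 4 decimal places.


LR = 0.53 / 0.49
= 1.0816

1.0816


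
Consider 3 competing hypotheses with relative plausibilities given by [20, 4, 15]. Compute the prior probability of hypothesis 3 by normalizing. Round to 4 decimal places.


Sum of weights = 20 + 4 + 15 = 39
Normalized prior for H3 = 15 / 39
= 0.3846

0.3846


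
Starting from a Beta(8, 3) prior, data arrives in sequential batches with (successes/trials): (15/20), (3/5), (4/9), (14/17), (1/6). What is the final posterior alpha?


In sequential Bayesian updating, we sum all successes.
Total successes = 37
Final alpha = 8 + 37 = 45

45


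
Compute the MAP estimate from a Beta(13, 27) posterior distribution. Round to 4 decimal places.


MAP = mode of Beta distribution
= (alpha - 1)/(alpha + beta - 2)
= (13-1)/(13+27-2)
= 12/38 = 0.3158

0.3158


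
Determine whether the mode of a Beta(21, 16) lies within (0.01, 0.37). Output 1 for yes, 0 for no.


First find the mode: (a-1)/(a+b-2) = 0.5714
Is 0.5714 in (0.01, 0.37)? 0

0


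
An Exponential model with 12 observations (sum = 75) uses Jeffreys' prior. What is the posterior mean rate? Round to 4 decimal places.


Posterior Gamma(12, 75)
E[lambda] = 12/75 = 0.16

0.16


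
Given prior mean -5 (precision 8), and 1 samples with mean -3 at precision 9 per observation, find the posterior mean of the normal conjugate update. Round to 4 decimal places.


The posterior mean is a precision-weighted average of prior and data.
Post. prec. = 8 + 9 = 17
Post. mean = (-40 + -27)/17 = -67/17 = -3.9412

-3.9412


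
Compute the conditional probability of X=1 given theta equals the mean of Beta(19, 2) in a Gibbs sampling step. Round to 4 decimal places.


Mean of Beta(19, 2) = 0.9048
P(X=1 | theta=0.9048) = 0.9048

0.9048


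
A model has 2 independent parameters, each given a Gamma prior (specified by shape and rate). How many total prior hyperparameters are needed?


Each Gamma prior needs 2 hyperparameters (shape and rate).
Total = 2 * 2 = 4

4


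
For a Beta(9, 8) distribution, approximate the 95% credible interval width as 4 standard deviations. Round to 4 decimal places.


Variance of Beta(a,b) = ab / ((a+b)^2 * (a+b+1))
= 9*8 / ((17)^2 * 18)
= 0.0138
SD = sqrt(0.0138) = 0.1176
Width = 4 * SD = 0.4706

0.4706


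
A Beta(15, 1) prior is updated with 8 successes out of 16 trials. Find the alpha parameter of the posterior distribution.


In the Beta-Binomial conjugate update:
alpha_post = alpha_prior + successes
= 15 + 8
= 23

23


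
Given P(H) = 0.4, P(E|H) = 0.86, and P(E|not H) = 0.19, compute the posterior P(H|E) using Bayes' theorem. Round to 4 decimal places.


By Bayes' theorem: P(H|E) = P(E|H)*P(H) / P(E)
P(E) = P(E|H)*P(H) + P(E|not H)*P(not H)
P(E) = 0.86*0.4 + 0.19*0.6 = 0.458
P(H|E) = 0.86*0.4 / 0.458 = 0.7511

0.7511


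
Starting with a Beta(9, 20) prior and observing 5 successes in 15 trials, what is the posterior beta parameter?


Posterior beta = prior beta + failures
Failures = 15 - 5 = 10
beta_post = 20 + 10 = 30

30


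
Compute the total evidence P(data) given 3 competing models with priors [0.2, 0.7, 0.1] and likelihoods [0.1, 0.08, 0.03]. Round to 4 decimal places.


Marginal likelihood = sum P(model_i) * P(data|model_i)
Model 1: 0.2 * 0.1 = 0.02
Model 2: 0.7 * 0.08 = 0.056
Model 3: 0.1 * 0.03 = 0.003
Total = 0.079

0.079


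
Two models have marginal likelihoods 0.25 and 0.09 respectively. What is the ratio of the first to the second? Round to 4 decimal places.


Evidence ratio = 0.25 / 0.09
= 2.7778

2.7778


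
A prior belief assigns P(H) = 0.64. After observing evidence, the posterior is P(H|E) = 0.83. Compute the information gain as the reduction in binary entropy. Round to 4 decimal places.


H(prior) = -0.64*log2(0.64) - 0.36*log2(0.36)
= 0.9427
H(post) = -0.83*log2(0.83) - 0.17*log2(0.17)
= 0.6577
IG = 0.9427 - 0.6577 = 0.285

0.285


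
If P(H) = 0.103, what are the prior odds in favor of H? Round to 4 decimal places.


Prior odds = P(H) / (1 - P(H))
= 0.103 / 0.897
= 0.1148

0.1148


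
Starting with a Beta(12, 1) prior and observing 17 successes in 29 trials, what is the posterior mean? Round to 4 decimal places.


Posterior parameters: alpha = 12 + 17 = 29
beta = 1 + 12 = 13
Posterior mean = alpha / (alpha + beta) = 29 / 42
= 0.6905

0.6905


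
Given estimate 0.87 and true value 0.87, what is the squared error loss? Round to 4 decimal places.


Squared error = (estimate - true)^2
Difference = 0.0
Loss = 0.0^2 = 0.0

0.0


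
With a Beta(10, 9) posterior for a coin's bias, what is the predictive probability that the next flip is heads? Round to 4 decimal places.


The predictive probability equals the posterior mean.
P(next = heads) = alpha / (alpha + beta)
= 10 / 19 = 0.5263

0.5263


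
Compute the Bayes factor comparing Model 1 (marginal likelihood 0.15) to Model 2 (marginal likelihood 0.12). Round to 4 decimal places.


BF12 = marginal likelihood of M1 / marginal likelihood of M2
= 0.15/0.12
= 1.25

1.25


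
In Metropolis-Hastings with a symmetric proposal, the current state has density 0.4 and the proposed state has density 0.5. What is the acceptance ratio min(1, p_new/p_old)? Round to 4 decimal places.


Ratio = p_new / p_old = 0.5 / 0.4 = 1.25
Acceptance = min(1, 1.25) = 1.0

1.0


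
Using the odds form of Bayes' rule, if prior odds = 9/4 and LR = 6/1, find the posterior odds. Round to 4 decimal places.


Bayes' rule in odds form: posterior odds = prior odds * LR
= (9 * 6) / (4 * 1)
= 54/4 = 13.5

13.5


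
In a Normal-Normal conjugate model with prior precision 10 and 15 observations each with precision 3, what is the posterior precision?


Posterior precision = prior precision + n * observation precision
= 10 + 15 * 3
= 10 + 45 = 55

55


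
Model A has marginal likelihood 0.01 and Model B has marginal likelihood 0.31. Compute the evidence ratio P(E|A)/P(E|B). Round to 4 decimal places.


Evidence ratio = P(E|A) / P(E|B)
= 0.01 / 0.31
= 0.0323

0.0323


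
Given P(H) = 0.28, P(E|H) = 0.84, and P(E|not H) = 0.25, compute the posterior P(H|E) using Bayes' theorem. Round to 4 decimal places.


By Bayes' theorem: P(H|E) = P(E|H)*P(H) / P(E)
P(E) = P(E|H)*P(H) + P(E|not H)*P(not H)
P(E) = 0.84*0.28 + 0.25*0.72 = 0.4152
P(H|E) = 0.84*0.28 / 0.4152 = 0.5665

0.5665


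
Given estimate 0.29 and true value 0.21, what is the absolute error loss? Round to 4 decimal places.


Absolute error = |estimate - true|
= |0.08| = 0.08

0.08


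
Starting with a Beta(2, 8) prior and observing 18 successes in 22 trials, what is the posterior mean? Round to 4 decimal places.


Posterior parameters: alpha = 2 + 18 = 20
beta = 8 + 4 = 12
Posterior mean = alpha / (alpha + beta) = 20 / 32
= 0.625

0.625


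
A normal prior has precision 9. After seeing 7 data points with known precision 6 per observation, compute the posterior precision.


In the conjugate normal model, precisions add:
tau_posterior = tau_prior + n * tau_data
= 9 + 7*6 = 51

51


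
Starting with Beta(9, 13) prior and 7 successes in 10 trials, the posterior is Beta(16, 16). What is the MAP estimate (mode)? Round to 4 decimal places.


The mode of Beta(a, b) when a > 1 and b > 1 is (a-1)/(a+b-2)
= (16 - 1) / (16 + 16 - 2)
= 15 / 30
= 0.5

0.5


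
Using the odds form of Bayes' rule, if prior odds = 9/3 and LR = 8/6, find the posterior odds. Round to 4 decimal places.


Bayes' rule in odds form: posterior odds = prior odds * LR
= (9 * 8) / (3 * 6)
= 72/18 = 4.0

4.0


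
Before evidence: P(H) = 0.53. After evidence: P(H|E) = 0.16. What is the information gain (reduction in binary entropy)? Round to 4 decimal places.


Prior entropy = 0.9974
Posterior entropy = 0.6343
Information gain = 0.9974 - 0.6343 = 0.3631

0.3631


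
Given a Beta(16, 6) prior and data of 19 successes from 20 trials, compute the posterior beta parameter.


Number of failures = 20 - 19 = 1
Posterior beta = 6 + 1 = 7

7


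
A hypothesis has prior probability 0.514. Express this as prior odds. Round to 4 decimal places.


Odds = P(H) / P(not H) = 0.514 / 0.486
= 1.0576

1.0576


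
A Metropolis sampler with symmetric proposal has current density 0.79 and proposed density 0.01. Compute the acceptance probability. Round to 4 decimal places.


For symmetric proposals, acceptance = min(1, pi(x*)/pi(x))
= min(1, 0.01/0.79)
= min(1, 0.0127) = 0.0127

0.0127


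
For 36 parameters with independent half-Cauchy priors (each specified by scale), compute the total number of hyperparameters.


A half-Cauchy prior has 1 hyperparameter per parameter.
Total = 36 * 1 = 36

36


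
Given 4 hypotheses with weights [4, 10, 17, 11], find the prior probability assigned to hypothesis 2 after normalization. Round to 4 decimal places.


To normalize, divide each weight by the sum of all weights.
Sum = 42
Prior(H2) = 10/42 = 0.2381

0.2381


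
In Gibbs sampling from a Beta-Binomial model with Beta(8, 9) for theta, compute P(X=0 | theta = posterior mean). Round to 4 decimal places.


Posterior mean = alpha/(alpha+beta) = 8/17 = 0.4706
P(X=0|theta=mean) = 1 - theta = 0.5294

0.5294


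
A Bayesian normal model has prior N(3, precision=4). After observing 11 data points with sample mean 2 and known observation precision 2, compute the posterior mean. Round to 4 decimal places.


Posterior mean = (prior_precision * prior_mean + n * data_precision * data_mean) / (prior_precision + n * data_precision)
Numerator = 4*3 + 11*2*2 = 56
Denominator = 4 + 11*2 = 26
Posterior mean = 2.1538

2.1538


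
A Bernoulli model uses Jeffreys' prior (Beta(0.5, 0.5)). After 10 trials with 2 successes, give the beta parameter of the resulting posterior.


Posterior = Beta(prior_alpha + successes, prior_beta + failures)
= Beta(0.5 + 2, 0.5 + 8)
Posterior beta = 0.5 + (n - k) = 0.5 + 8 = 8.5

8.5


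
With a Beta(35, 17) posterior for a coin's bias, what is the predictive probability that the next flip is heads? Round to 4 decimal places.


The predictive probability equals the posterior mean.
P(next = heads) = alpha / (alpha + beta)
= 35 / 52 = 0.6731

0.6731


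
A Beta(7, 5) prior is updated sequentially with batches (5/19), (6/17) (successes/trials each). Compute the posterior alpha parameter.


Sequential conjugate updating is equivalent to a single batch update.
Total successes across all batches = 11
alpha_posterior = alpha_prior + total_successes = 7 + 11
= 18

18


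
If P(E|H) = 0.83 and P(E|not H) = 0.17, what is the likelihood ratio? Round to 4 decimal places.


Likelihood ratio = P(E|H) / P(E|not H)
= 0.83 / 0.17
= 4.8824

4.8824


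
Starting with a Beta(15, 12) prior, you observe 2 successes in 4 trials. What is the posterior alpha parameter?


For a Beta-Binomial conjugate model:
Posterior alpha = prior alpha + number of successes
= 15 + 2 = 17

17


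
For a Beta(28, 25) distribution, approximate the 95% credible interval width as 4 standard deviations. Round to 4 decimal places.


Variance of Beta(a,b) = ab / ((a+b)^2 * (a+b+1))
= 28*25 / ((53)^2 * 54)
= 0.0046
SD = sqrt(0.0046) = 0.0679
Width = 4 * SD = 0.2717

0.2717


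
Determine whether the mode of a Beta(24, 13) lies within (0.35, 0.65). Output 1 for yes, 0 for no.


First find the mode: (a-1)/(a+b-2) = 0.6571
Is 0.6571 in (0.35, 0.65)? 0

0


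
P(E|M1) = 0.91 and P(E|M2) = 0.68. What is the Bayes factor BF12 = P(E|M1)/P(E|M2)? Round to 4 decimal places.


Bayes factor BF12 = P(E|M1) / P(E|M2)
= 0.91 / 0.68
= 1.3382

1.3382


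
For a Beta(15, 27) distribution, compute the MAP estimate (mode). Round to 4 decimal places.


MAP = mode = (a-1)/(a+b-2)
= (15-1)/(15+27-2)
= 14/40 = 0.35

0.35


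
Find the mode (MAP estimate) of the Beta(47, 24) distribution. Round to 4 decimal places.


For Beta(a,b) with a,b > 1:
Mode = (a-1)/(a+b-2) = (47-1)/(71-2)
= 46/69 = 0.6667

0.6667


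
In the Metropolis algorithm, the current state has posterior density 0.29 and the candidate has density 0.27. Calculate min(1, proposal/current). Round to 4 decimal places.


Ratio = 0.27/0.29 = 0.931
Acceptance probability = min(1, 0.931)
= 0.931

0.931


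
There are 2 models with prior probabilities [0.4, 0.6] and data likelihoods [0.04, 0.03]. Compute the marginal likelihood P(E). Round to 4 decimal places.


P(E) = sum over models of P(M_i) * P(E|M_i)
= 0.4*0.04 + 0.6*0.03
= 0.034

0.034


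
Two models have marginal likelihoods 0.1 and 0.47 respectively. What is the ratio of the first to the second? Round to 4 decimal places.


Evidence ratio = 0.1 / 0.47
= 0.2128

0.2128


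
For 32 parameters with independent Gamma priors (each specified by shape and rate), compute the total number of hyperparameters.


A Gamma prior has 2 hyperparameters per parameter.
Total = 32 * 2 = 64

64


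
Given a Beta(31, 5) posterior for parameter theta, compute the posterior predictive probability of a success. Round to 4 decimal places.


For a Beta-Bernoulli model, the predictive probability is the mean:
P(success) = 31/(31+5) = 31/36 = 0.8611

0.8611


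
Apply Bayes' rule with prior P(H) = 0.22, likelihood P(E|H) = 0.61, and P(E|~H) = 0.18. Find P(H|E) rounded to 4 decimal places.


Step 1: Compute marginal P(E) = P(E|H)P(H) + P(E|~H)P(~H)
= 0.61*0.22 + 0.18*0.78 = 0.2746
Step 2: P(H|E) = P(E|H)P(H)/P(E) = 0.1342/0.2746
= 0.4887

0.4887


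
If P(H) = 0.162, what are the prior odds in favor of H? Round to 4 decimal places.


Prior odds = P(H) / (1 - P(H))
= 0.162 / 0.838
= 0.1933

0.1933


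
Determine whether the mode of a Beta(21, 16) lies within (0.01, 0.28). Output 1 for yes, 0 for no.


First find the mode: (a-1)/(a+b-2) = 0.5714
Is 0.5714 in (0.01, 0.28)? 0

0


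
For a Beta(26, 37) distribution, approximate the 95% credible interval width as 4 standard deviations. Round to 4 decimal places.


Variance of Beta(a,b) = ab / ((a+b)^2 * (a+b+1))
= 26*37 / ((63)^2 * 64)
= 0.0038
SD = sqrt(0.0038) = 0.0615
Width = 4 * SD = 0.2462

0.2462


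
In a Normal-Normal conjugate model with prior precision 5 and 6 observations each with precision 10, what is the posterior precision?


Posterior precision = prior precision + n * observation precision
= 5 + 6 * 10
= 5 + 60 = 65

65


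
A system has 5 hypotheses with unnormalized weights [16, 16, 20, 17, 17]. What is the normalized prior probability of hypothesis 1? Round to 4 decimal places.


The normalized prior is the weight divided by the total.
Total weight = 86
P(H1) = 16 / 86 = 0.186

0.186


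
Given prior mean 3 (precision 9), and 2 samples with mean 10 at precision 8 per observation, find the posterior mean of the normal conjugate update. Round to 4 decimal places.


The posterior mean is a precision-weighted average of prior and data.
Post. prec. = 9 + 16 = 25
Post. mean = (27 + 160)/25 = 187/25 = 7.48

7.48


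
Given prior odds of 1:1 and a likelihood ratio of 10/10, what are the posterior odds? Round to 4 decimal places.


Posterior odds = prior odds * LR
Prior odds = 1/1 = 1.0
LR = 10/10 = 1.0
Posterior odds = 1.0 * 1.0 = 1.0

1.0


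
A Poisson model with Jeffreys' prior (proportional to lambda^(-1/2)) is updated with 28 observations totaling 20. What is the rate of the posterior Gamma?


Posterior = Gamma(0.5 + S, n)
= Gamma(0.5 + 20, 28)
Posterior rate = 0 + n = 28

28.0


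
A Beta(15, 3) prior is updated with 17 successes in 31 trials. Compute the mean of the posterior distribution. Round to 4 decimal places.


After update: Beta(32, 17)
Mean = 32 / (32 + 17) = 32 / 49
= 0.6531

0.6531


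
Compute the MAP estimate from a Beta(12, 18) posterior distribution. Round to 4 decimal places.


MAP = mode of Beta distribution
= (alpha - 1)/(alpha + beta - 2)
= (12-1)/(12+18-2)
= 11/28 = 0.3929

0.3929


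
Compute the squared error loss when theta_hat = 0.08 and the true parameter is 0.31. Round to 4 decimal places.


L = (theta_hat - theta_true)^2
= (0.08 - 0.31)^2
= -0.23^2 = 0.0529

0.0529


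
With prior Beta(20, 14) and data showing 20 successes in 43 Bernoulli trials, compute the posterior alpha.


Conjugate update: alpha_posterior = alpha_prior + k
= 20 + 20 = 40

40


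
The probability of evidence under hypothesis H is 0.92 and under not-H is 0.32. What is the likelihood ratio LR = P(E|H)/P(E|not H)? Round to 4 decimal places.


LR = 0.92 / 0.32
= 2.875

2.875


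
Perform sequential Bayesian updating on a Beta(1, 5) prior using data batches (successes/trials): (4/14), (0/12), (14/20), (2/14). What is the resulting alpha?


Accumulate successes: 20
Posterior alpha = prior alpha + sum of successes
= 1 + 20 = 21

21


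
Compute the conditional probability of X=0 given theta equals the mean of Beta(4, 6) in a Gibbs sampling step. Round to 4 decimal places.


Mean of Beta(4, 6) = 0.4
P(X=0 | theta=0.4) = 0.6

0.6


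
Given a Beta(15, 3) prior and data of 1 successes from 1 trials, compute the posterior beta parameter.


Number of failures = 1 - 1 = 0
Posterior beta = 3 + 0 = 3

3


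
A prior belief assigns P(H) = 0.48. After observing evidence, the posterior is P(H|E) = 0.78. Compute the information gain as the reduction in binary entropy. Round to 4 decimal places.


H(prior) = -0.48*log2(0.48) - 0.52*log2(0.52)
= 0.9988
H(post) = -0.78*log2(0.78) - 0.22*log2(0.22)
= 0.7602
IG = 0.9988 - 0.7602 = 0.2387

0.2387


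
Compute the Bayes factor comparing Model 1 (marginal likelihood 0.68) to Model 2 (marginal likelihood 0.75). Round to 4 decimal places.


BF12 = marginal likelihood of M1 / marginal likelihood of M2
= 0.68/0.75
= 0.9067

0.9067


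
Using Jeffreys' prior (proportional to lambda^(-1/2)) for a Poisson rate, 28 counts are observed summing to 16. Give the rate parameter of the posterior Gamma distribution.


Conjugate update: Gamma(prior_shape + S, prior_rate + n).
Prior shape = 0.5, prior rate = 0.
Posterior rate = 0 + n = 28

28.0


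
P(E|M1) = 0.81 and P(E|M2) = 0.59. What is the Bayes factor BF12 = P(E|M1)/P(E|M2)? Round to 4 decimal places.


Bayes factor BF12 = P(E|M1) / P(E|M2)
= 0.81 / 0.59
= 1.3729

1.3729


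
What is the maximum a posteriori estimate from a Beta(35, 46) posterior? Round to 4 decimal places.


The MAP estimate equals the mode of the distribution.
Mode of Beta(a,b) = (a-1)/(a+b-2)
= 34/79
= 0.4304

0.4304


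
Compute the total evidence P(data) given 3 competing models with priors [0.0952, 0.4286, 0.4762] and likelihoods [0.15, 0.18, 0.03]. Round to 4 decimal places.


Marginal likelihood = sum P(model_i) * P(data|model_i)
Model 1: 0.0952 * 0.15 = 0.0143
Model 2: 0.4286 * 0.18 = 0.0771
Model 3: 0.4762 * 0.03 = 0.0143
Total = 0.1057

0.1057


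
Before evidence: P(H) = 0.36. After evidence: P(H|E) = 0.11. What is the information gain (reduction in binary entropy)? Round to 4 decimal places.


Prior entropy = 0.9427
Posterior entropy = 0.4999
Information gain = 0.9427 - 0.4999 = 0.4428

0.4428


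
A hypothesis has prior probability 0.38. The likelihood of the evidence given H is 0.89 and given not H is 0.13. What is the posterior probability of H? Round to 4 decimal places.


Using Bayes' theorem:
P(E) = 0.38 * 0.89 + 0.62 * 0.13
P(E) = 0.4188
P(H|E) = (0.38 * 0.89) / 0.4188 = 0.8075

0.8075


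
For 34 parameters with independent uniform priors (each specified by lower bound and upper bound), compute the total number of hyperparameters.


A uniform prior has 2 hyperparameters per parameter.
Total = 34 * 2 = 68

68


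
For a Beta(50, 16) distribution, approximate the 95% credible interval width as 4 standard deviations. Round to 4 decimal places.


Variance of Beta(a,b) = ab / ((a+b)^2 * (a+b+1))
= 50*16 / ((66)^2 * 67)
= 0.0027
SD = sqrt(0.0027) = 0.0524
Width = 4 * SD = 0.2094

0.2094


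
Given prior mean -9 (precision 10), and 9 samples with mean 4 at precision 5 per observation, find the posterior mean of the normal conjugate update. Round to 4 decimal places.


The posterior mean is a precision-weighted average of prior and data.
Post. prec. = 10 + 45 = 55
Post. mean = (-90 + 180)/55 = 90/55 = 1.6364

1.6364


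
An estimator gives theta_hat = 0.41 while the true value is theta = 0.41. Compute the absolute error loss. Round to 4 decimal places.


The absolute error loss is |theta_hat - theta|
= |0.41 - 0.41|
= 0.0

0.0


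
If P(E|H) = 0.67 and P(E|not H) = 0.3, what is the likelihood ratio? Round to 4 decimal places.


Likelihood ratio = P(E|H) / P(E|not H)
= 0.67 / 0.3
= 2.2333

2.2333


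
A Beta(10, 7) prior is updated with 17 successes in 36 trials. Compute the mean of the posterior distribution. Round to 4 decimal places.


After update: Beta(27, 26)
Mean = 27 / (27 + 26) = 27 / 53
= 0.5094

0.5094


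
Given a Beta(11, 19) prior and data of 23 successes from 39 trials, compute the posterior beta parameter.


Number of failures = 39 - 23 = 16
Posterior beta = 19 + 16 = 35

35


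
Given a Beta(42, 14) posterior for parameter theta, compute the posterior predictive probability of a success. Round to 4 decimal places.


For a Beta-Bernoulli model, the predictive probability is the mean:
P(success) = 42/(42+14) = 42/56 = 0.75

0.75


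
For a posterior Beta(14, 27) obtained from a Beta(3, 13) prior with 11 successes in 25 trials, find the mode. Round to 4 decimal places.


Mode = (alpha - 1) / (alpha + beta - 2)
= 13 / 39
= 0.3333

0.3333


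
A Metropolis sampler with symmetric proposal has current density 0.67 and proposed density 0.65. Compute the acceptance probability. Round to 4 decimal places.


For symmetric proposals, acceptance = min(1, pi(x*)/pi(x))
= min(1, 0.65/0.67)
= min(1, 0.9701) = 0.9701

0.9701


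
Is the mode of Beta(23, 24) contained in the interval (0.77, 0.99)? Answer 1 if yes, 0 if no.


Mode = (a-1)/(a+b-2) = 22/45 = 0.4889
Interval: (0.77, 0.99)
Contains mode? 0

0


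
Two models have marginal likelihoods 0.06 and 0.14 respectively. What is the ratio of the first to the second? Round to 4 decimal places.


Evidence ratio = 0.06 / 0.14
= 0.4286

0.4286


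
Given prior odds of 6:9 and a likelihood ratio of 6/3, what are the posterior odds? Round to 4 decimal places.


Posterior odds = prior odds * LR
Prior odds = 6/9 = 0.6667
LR = 6/3 = 2.0
Posterior odds = 0.6667 * 2.0 = 1.3333

1.3333


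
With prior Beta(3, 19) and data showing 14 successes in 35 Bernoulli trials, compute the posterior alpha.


Conjugate update: alpha_posterior = alpha_prior + k
= 3 + 14 = 17

17


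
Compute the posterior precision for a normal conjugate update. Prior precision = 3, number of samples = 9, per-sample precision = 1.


tau_post = tau_0 + n * tau
= 3 + 9 * 1 = 12

12


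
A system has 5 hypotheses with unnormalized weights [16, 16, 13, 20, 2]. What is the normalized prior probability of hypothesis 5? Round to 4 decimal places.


The normalized prior is the weight divided by the total.
Total weight = 67
P(H5) = 2 / 67 = 0.0299

0.0299


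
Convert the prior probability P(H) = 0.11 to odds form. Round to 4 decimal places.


P(not H) = 1 - 0.11 = 0.89
Odds = 0.11 / 0.89 = 0.1236

0.1236


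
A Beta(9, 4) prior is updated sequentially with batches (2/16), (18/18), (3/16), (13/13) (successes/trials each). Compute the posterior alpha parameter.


Sequential conjugate updating is equivalent to a single batch update.
Total successes across all batches = 36
alpha_posterior = alpha_prior + total_successes = 9 + 36
= 45

45


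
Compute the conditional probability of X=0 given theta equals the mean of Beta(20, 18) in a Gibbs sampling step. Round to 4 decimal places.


Mean of Beta(20, 18) = 0.5263
P(X=0 | theta=0.5263) = 0.4737

0.4737


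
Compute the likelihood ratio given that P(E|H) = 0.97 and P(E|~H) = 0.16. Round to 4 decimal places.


LR = P(E|H) / P(E|~H)
= 0.97 / 0.16 = 6.0625

6.0625


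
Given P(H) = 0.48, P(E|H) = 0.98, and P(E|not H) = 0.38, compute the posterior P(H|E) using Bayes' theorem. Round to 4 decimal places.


By Bayes' theorem: P(H|E) = P(E|H)*P(H) / P(E)
P(E) = P(E|H)*P(H) + P(E|not H)*P(not H)
P(E) = 0.98*0.48 + 0.38*0.52 = 0.668
P(H|E) = 0.98*0.48 / 0.668 = 0.7042

0.7042


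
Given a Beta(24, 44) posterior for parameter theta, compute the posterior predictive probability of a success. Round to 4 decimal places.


For a Beta-Bernoulli model, the predictive probability is the mean:
P(success) = 24/(24+44) = 24/68 = 0.3529

0.3529


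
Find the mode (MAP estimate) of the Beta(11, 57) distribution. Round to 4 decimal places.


For Beta(a,b) with a,b > 1:
Mode = (a-1)/(a+b-2) = (11-1)/(68-2)
= 10/66 = 0.1515

0.1515


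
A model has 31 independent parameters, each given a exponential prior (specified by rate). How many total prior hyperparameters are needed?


Each exponential prior needs 1 hyperparameter (rate).
Total = 1 * 31 = 31

31


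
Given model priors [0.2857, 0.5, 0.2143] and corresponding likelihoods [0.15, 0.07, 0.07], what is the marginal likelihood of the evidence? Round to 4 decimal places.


P(E) = sum_i P(M_i) P(E|M_i)
= 0.0429 + 0.035 + 0.015
= 0.0929

0.0929


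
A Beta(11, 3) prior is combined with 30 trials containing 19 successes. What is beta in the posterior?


In conjugate updating:
beta_posterior = beta_prior + (n - k)
= 3 + (30 - 19)
= 3 + 11 = 14

14


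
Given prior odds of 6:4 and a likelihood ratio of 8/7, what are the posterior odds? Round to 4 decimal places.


Posterior odds = prior odds * LR
Prior odds = 6/4 = 1.5
LR = 8/7 = 1.1429
Posterior odds = 1.5 * 1.1429 = 1.7143

1.7143


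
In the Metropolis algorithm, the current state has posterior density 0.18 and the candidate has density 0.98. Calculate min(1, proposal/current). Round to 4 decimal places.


Ratio = 0.98/0.18 = 5.4444
Acceptance probability = min(1, 5.4444)
= 1.0

1.0


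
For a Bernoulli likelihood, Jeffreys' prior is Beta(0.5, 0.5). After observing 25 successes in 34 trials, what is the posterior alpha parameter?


Jeffreys' prior for Bernoulli is Beta(0.5, 0.5).
Posterior is Beta(0.5 + k, 0.5 + n - k).
Posterior alpha = 0.5 + k = 0.5 + 25 = 25.5

25.5


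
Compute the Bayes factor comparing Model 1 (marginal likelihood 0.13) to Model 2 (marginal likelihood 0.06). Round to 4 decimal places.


BF12 = marginal likelihood of M1 / marginal likelihood of M2
= 0.13/0.06
= 2.1667

2.1667


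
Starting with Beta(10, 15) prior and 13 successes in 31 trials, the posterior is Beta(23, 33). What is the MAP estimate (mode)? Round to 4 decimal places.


The mode of Beta(a, b) when a > 1 and b > 1 is (a-1)/(a+b-2)
= (23 - 1) / (23 + 33 - 2)
= 22 / 54
= 0.4074

0.4074


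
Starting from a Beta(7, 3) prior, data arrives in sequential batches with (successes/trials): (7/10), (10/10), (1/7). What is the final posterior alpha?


In sequential Bayesian updating, we sum all successes.
Total successes = 18
Final alpha = 7 + 18 = 25

25


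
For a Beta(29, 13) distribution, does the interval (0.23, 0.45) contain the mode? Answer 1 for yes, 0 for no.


Mode of Beta(a,b) = (a-1)/(a+b-2)
= (29-1)/(29+13-2) = 0.7
Check: 0.23 <= 0.7 <= 0.45?
Result: 0

0


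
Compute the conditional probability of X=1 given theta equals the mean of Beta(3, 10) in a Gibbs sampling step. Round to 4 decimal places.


Mean of Beta(3, 10) = 0.2308
P(X=1 | theta=0.2308) = 0.2308

0.2308


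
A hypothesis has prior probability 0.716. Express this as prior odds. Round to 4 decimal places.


Odds = P(H) / P(not H) = 0.716 / 0.284
= 2.5211

2.5211


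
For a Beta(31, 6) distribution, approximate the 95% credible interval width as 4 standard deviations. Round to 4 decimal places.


Variance of Beta(a,b) = ab / ((a+b)^2 * (a+b+1))
= 31*6 / ((37)^2 * 38)
= 0.0036
SD = sqrt(0.0036) = 0.0598
Width = 4 * SD = 0.2392

0.2392


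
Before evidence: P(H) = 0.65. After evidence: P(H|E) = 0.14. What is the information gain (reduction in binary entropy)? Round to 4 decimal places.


Prior entropy = 0.9341
Posterior entropy = 0.5842
Information gain = 0.9341 - 0.5842 = 0.3498

0.3498


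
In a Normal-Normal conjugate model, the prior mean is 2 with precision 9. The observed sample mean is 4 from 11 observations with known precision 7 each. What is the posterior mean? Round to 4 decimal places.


Posterior precision = tau0 + n*tau = 9 + 11*7 = 86
Posterior mean = (tau0*mu0 + n*tau*xbar) / posterior_precision
= (9*2 + 11*7*4) / 86
= 326 / 86 = 3.7907

3.7907


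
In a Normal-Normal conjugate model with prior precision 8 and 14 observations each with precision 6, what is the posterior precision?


Posterior precision = prior precision + n * observation precision
= 8 + 14 * 6
= 8 + 84 = 92

92


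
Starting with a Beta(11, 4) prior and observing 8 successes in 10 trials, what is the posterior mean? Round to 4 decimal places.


Posterior parameters: alpha = 11 + 8 = 19
beta = 4 + 2 = 6
Posterior mean = alpha / (alpha + beta) = 19 / 25
= 0.76

0.76


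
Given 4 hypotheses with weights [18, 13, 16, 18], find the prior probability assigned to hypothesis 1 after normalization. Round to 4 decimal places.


To normalize, divide each weight by the sum of all weights.
Sum = 65
Prior(H1) = 18/65 = 0.2769

0.2769


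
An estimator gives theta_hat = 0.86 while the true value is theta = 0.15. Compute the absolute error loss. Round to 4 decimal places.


The absolute error loss is |theta_hat - theta|
= |0.86 - 0.15|
= 0.71

0.71


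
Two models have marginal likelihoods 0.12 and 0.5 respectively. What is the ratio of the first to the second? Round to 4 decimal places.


Evidence ratio = 0.12 / 0.5
= 0.24

0.24


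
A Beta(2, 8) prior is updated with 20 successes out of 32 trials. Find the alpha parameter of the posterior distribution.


In the Beta-Binomial conjugate update:
alpha_post = alpha_prior + successes
= 2 + 20
= 22

22


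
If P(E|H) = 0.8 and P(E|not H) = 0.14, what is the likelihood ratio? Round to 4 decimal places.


Likelihood ratio = P(E|H) / P(E|not H)
= 0.8 / 0.14
= 5.7143

5.7143


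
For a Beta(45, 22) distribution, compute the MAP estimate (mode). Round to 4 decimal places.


MAP = mode = (a-1)/(a+b-2)
= (45-1)/(45+22-2)
= 44/65 = 0.6769

0.6769


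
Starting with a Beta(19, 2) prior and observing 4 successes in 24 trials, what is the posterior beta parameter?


Posterior beta = prior beta + failures
Failures = 24 - 4 = 20
beta_post = 2 + 20 = 22

22


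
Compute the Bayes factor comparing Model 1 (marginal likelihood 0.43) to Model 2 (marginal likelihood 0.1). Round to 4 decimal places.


BF12 = marginal likelihood of M1 / marginal likelihood of M2
= 0.43/0.1
= 4.3

4.3


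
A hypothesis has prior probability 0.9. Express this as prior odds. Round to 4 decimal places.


Odds = P(H) / P(not H) = 0.9 / 0.1
= 9.0

9.0


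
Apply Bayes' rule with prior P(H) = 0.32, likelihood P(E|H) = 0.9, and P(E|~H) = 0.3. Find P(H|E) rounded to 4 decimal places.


Step 1: Compute marginal P(E) = P(E|H)P(H) + P(E|~H)P(~H)
= 0.9*0.32 + 0.3*0.68 = 0.492
Step 2: P(H|E) = P(E|H)P(H)/P(E) = 0.288/0.492
= 0.5854

0.5854


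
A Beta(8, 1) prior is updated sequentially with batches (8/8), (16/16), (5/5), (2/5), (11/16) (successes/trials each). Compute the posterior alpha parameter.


Sequential conjugate updating is equivalent to a single batch update.
Total successes across all batches = 42
alpha_posterior = alpha_prior + total_successes = 8 + 42
= 50

50


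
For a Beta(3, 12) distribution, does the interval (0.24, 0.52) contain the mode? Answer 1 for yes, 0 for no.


Mode of Beta(a,b) = (a-1)/(a+b-2)
= (3-1)/(3+12-2) = 0.1538
Check: 0.24 <= 0.1538 <= 0.52?
Result: 0

0


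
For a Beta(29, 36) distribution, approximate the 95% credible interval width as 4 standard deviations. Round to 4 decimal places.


Variance of Beta(a,b) = ab / ((a+b)^2 * (a+b+1))
= 29*36 / ((65)^2 * 66)
= 0.0037
SD = sqrt(0.0037) = 0.0612
Width = 4 * SD = 0.2448

0.2448


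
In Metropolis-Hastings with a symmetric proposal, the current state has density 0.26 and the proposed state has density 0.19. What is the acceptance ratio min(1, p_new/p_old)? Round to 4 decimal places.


Ratio = p_new / p_old = 0.19 / 0.26 = 0.7308
Acceptance = min(1, 0.7308) = 0.7308

0.7308


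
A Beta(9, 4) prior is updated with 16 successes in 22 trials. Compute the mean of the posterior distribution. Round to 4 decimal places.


After update: Beta(25, 10)
Mean = 25 / (25 + 10) = 25 / 35
= 0.7143

0.7143
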